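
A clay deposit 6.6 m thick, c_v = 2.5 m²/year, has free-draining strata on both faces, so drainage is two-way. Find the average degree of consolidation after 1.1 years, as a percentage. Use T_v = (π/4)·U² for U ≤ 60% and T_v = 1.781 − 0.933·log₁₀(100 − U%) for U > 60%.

U ≈ 56.7 %

Drainage path length: H_d = H/2 = 3.3 m (double drainage).
T_v = c_v·t/H_d² = 2.5×1.1/3.3² = 0.25253.
T_v = 0.25253 corresponds to the U ≤ 60% branch:
U = √(4T_v/π) = 0.567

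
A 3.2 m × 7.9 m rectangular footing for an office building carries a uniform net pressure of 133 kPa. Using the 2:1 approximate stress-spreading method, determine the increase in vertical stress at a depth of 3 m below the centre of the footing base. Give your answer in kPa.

By the 2:1 method the load spreads at 1 horizontal : 2 vertical, so at depth z the loaded area has grown by z in each plan dimension:
Δσ = qBL/((B+z)(L+z)) = 133×3.2×7.9/((3.2+3)(7.9+3)) = 49.752 kPa

Δσ_z ≈ 49.8 kPa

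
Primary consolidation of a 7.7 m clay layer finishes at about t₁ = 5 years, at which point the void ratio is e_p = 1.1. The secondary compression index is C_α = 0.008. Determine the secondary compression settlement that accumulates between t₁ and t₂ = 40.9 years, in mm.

Secondary compression: S_s = C_α·H/(1+e_p)·log₁₀(t₂/t₁)
S_s = 0.008×7.7/(1+1.1)×log₁₀(40.9/5)
    = 0.02933 × 0.9128 = 0.02677 m

S_s ≈ 26.8 mm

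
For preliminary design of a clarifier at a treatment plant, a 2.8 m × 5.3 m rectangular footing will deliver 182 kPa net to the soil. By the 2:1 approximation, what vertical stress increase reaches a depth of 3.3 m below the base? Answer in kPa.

Δσ_z ≈ 51.5 kPa

By the 2:1 method the load spreads at 1 horizontal : 2 vertical, so at depth z the loaded area has grown by z in each plan dimension:
Δσ = qBL/((B+z)(L+z)) = 182×2.8×5.3/((2.8+3.3)(5.3+3.3)) = 51.485 kPa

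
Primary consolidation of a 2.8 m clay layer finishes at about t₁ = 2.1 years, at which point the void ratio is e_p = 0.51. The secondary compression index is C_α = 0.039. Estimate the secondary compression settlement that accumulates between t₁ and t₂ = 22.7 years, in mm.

S_s ≈ 74.8 mm

Secondary compression: S_s = C_α·H/(1+e_p)·log₁₀(t₂/t₁)
S_s = 0.039×2.8/(1+0.51)×log₁₀(22.7/2.1)
    = 0.07232 × 1.034 = 0.07476 m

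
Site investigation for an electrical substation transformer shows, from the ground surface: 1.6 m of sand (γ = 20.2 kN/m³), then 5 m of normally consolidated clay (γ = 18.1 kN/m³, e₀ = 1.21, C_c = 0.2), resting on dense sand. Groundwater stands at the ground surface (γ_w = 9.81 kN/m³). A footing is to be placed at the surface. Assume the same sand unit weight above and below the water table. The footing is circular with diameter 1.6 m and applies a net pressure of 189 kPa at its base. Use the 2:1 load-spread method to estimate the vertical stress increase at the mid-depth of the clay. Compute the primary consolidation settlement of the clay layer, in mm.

Mid-depth of clay below the ground surface: z = 1.6 + 5/2 = 4.1 m.
Total vertical stress at mid-clay: σ_v = 20.2×1.6 + 18.1×2.5 = 77.57 kPa.
Pore pressure: u = 9.81×(4.1 − 0) = 40.221 kPa.
Initial effective stress: σ'_0 = σ_v − u = 77.57 − 40.221 = 37.349 kPa.
Stress increase at mid-clay by the 2:1 spreading method:
Δσ ≈ qD²/(D+z)² = 189×1.6²/(1.6+4.1)² = 14.892 kPa
Final effective stress: σ'_f = σ'_0 + Δσ = 37.349 + 14.892 = 52.241 kPa.
Normally consolidated clay, so the full stress increment lies on the virgin compression line:
S_c = C_c·H/(1+e₀)·log₁₀(σ'_f/σ'_0) = 0.2×5/(1+1.21)×log₁₀(52.241/37.349)
    = 0.45249 × 0.14573 = 0.06594 m

S_c ≈ 65.9 mm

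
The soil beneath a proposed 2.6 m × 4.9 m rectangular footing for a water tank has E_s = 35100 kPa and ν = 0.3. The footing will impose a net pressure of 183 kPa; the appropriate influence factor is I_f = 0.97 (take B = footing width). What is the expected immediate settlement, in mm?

S_e ≈ 12 mm

Immediate (elastic) settlement: S_e = q·B·(1−ν²)/E_s · I_f.
S_e = 183 × 2.6 × (1 − 0.3²) / 35100 × 0.97
    = 183 × 2.6 × 0.91 / 35100 × 0.97
    = 0.01197 m = 11.97 mm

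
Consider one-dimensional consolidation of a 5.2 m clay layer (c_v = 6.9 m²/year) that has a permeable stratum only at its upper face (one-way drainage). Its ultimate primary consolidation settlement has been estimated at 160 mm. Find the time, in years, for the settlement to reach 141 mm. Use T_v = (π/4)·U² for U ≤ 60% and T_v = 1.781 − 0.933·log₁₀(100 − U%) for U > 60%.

Drainage path length: H_d = H = 5.2 m (single drainage).
U = S(t)/S_ult = 141/160 = 0.8812.
U > 60%: T_v = 1.781 − 0.933·log₁₀(100 − 88.125) = 0.77837.
t = T_v·H_d²/c_v = 0.77837×5.2²/6.9 = 3.05 years.

t ≈ 3.05 years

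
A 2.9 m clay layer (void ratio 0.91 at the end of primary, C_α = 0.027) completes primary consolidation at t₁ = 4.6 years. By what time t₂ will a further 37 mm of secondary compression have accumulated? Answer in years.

S_s = C_α·H/(1+e_p)·log₁₀(t₂/t₁) ⇒ log₁₀(t₂/t₁) = S_s·(1+e_p)/(C_α·H).
log₁₀(t₂/t₁) = 0.037 × (1+0.91) / (0.027×2.9) = 0.9026
t₂ = t₁ × 10^0.9026 = 4.6 × 7.99 = 36.75 years

t₂ ≈ 36.8 years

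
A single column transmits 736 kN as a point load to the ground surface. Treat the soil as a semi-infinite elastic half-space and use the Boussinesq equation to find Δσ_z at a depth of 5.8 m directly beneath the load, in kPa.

Boussinesq vertical stress below a point load on an elastic half-space:
Δσ_z = 3P/(2πz²) · [1 + (r/z)²]^(−5/2)
r/z = 0/5.8 = 0; [1+(r/z)²]^(−5/2) = 1.
Δσ_z = 3×736/(2π×5.8²) × 1 = 10.446 × 1 = 10.45 kPa

Δσ_z ≈ 10.4 kPa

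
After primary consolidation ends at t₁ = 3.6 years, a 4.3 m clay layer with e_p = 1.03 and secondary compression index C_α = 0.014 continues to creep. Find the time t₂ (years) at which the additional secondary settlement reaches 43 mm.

S_s = C_α·H/(1+e_p)·log₁₀(t₂/t₁) ⇒ log₁₀(t₂/t₁) = S_s·(1+e_p)/(C_α·H).
log₁₀(t₂/t₁) = 0.043 × (1+1.03) / (0.014×4.3) = 1.45
t₂ = t₁ × 10^1.45 = 3.6 × 28.18 = 101.5 years

t₂ ≈ 101 years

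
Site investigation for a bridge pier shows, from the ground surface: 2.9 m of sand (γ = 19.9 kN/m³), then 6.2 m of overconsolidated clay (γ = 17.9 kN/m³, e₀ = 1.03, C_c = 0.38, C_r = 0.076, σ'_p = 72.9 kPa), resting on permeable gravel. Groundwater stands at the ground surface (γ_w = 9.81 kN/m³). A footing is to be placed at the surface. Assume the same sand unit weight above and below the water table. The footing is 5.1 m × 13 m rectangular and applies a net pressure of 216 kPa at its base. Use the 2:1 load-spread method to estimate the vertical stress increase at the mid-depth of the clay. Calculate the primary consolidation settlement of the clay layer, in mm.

S_c ≈ 290 mm

Mid-depth of clay below the ground surface: z = 2.9 + 6.2/2 = 6 m.
Total vertical stress at mid-clay: σ_v = 19.9×2.9 + 17.9×3.1 = 113.2 kPa.
Pore pressure: u = 9.81×(6 − 0) = 58.86 kPa.
Initial effective stress: σ'_0 = σ_v − u = 113.2 − 58.86 = 54.34 kPa.
Stress increase at mid-clay by the 2:1 spreading method:
Δσ = qBL/((B+z)(L+z)) = 216×5.1×13/((5.1+6)(13+6)) = 67.903 kPa
Final effective stress: σ'_f = 54.34 + 67.903 = 122.24 kPa.
σ'_f = 122.24 > σ'_p = 72.9 kPa, so the stress path crosses the preconsolidation pressure — recompression up to σ'_p, then virgin compression beyond:
S_c = H/(1+e₀)·[C_r·log₁₀(σ'_p/σ'_0) + C_c·log₁₀(σ'_f/σ'_p)]
    = 6.2/2.03 × [0.076×log₁₀(72.9/54.34) + 0.38×log₁₀(122.24/72.9)]
    = 3.0542 × [0.0096982 + 0.085305] = 0.2902 m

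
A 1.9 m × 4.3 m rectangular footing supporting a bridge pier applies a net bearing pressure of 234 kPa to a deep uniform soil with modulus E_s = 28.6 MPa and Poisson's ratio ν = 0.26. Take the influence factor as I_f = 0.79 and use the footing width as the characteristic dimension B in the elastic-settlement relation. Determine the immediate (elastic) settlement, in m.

S_e ≈ 0.0115 m

Immediate (elastic) settlement: S_e = q·B·(1−ν²)/E_s · I_f.
E_s = 28.6 MPa = 28600 kPa.
S_e = 234 × 1.9 × (1 − 0.26²) / 28600 × 0.79
    = 234 × 1.9 × 0.9324 / 28600 × 0.79
    = 0.01145 m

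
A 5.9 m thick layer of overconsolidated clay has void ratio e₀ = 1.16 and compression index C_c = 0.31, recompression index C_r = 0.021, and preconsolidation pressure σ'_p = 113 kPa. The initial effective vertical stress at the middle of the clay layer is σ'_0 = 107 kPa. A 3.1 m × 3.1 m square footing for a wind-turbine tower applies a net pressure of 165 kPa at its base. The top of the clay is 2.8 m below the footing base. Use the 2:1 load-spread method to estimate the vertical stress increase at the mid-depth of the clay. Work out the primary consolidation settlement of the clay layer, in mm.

Mid-depth of clay below the footing base: z = 2.8 + 5.9/2 = 5.75 m.
Stress increase at mid-clay by the 2:1 spreading method:
Δσ = qBL/((B+z)(L+z)) = 165×3.1×3.1/((3.1+5.75)(3.1+5.75)) = 20.245 kPa
Final effective stress: σ'_f = 107 + 20.245 = 127.25 kPa.
σ'_f = 127.25 > σ'_p = 113 kPa, so the stress path crosses the preconsolidation pressure — recompression up to σ'_p, then virgin compression beyond:
S_c = H/(1+e₀)·[C_r·log₁₀(σ'_p/σ'_0) + C_c·log₁₀(σ'_f/σ'_p)]
    = 5.9/2.16 × [0.021×log₁₀(113/107) + 0.31×log₁₀(127.25/113)]
    = 2.7315 × [0.00049759 + 0.01599] = 0.04504 m

S_c ≈ 45 mm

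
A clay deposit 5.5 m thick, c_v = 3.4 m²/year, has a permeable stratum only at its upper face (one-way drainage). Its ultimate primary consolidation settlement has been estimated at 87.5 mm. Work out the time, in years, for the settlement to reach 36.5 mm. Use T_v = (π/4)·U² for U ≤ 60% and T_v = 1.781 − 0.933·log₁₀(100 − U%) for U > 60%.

Drainage path length: H_d = H = 5.5 m (single drainage).
U = S(t)/S_ult = 36.5/87.5 = 0.4171.
U ≤ 60%: T_v = (π/4)·U² = (π/4)×0.41714² = 0.13667.
t = T_v·H_d²/c_v = 0.13667×5.5²/3.4 = 1.216 years.

t ≈ 1.22 years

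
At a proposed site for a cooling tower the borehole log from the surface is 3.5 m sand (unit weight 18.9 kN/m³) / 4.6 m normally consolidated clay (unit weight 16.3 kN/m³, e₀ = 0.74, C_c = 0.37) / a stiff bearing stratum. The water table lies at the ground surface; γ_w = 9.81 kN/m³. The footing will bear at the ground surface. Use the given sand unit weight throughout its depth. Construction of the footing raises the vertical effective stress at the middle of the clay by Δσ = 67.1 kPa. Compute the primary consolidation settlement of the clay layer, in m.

Mid-depth of clay below the ground surface: z = 3.5 + 4.6/2 = 5.8 m.
Total vertical stress at mid-clay: σ_v = 18.9×3.5 + 16.3×2.3 = 103.64 kPa.
Pore pressure: u = 9.81×(5.8 − 0) = 56.898 kPa.
Initial effective stress: σ'_0 = σ_v − u = 103.64 − 56.898 = 46.742 kPa.
Final effective stress: σ'_f = σ'_0 + Δσ = 46.742 + 67.1 = 113.84 kPa.
Normally consolidated clay, so the full stress increment lies on the virgin compression line:
S_c = C_c·H/(1+e₀)·log₁₀(σ'_f/σ'_0) = 0.37×4.6/(1+0.74)×log₁₀(113.84/46.742)
    = 0.97816 × 0.38659 = 0.3781 m

S_c ≈ 0.378 m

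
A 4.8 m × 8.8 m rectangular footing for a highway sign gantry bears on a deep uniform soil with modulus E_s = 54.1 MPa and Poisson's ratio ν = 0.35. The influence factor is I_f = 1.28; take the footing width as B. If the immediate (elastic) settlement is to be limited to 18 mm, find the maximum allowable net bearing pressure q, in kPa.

E_s = 54.1 MPa = 54100 kPa.
S_e = q·B·(1−ν²)/E_s · I_f  ⇒  q = S_e·E_s / (B·(1−ν²)·I_f).
q = 0.018 × 54100 / (4.8 × 0.8775 × 1.28) = 180.6 kPa

q ≈ 181 kPa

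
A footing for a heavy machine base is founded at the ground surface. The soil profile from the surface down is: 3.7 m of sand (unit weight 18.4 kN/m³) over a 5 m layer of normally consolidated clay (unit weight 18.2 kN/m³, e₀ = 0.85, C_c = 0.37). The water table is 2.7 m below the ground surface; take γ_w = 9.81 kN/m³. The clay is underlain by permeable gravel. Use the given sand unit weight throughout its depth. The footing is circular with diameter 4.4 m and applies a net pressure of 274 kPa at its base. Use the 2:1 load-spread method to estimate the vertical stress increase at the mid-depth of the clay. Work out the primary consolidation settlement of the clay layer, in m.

S_c ≈ 0.203 m

Mid-depth of clay below the ground surface: z = 3.7 + 5/2 = 6.2 m.
Total vertical stress at mid-clay: σ_v = 18.4×3.7 + 18.2×2.5 = 113.58 kPa.
Pore pressure: u = 9.81×(6.2 − 2.7) = 34.335 kPa.
Initial effective stress: σ'_0 = σ_v − u = 113.58 − 34.335 = 79.245 kPa.
Stress increase at mid-clay by the 2:1 spreading method:
Δσ ≈ qD²/(D+z)² = 274×4.4²/(4.4+6.2)² = 47.211 kPa
Final effective stress: σ'_f = σ'_0 + Δσ = 79.245 + 47.211 = 126.46 kPa.
Normally consolidated clay, so the full stress increment lies on the virgin compression line:
S_c = C_c·H/(1+e₀)·log₁₀(σ'_f/σ'_0) = 0.37×5/(1+0.85)×log₁₀(126.46/79.245)
    = 1 × 0.20298 = 0.203 m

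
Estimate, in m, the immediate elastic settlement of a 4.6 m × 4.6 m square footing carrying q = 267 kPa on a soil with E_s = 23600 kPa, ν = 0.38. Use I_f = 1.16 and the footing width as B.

Immediate (elastic) settlement: S_e = q·B·(1−ν²)/E_s · I_f.
S_e = 267 × 4.6 × (1 − 0.38²) / 23600 × 1.16
    = 267 × 4.6 × 0.8556 / 23600 × 1.16
    = 0.05165 m

S_e ≈ 0.0517 m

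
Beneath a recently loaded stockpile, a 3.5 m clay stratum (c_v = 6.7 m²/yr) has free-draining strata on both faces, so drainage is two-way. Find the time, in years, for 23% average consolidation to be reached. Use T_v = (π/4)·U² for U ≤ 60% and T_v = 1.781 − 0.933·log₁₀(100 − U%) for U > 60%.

t ≈ 0.019 years

Drainage path length: H_d = H/2 = 1.75 m (double drainage).
U ≤ 60%: T_v = (π/4)·U² = (π/4)×0.23² = 0.041548.
t = T_v·H_d²/c_v = 0.041548×1.75²/6.7 = 0.01899 years.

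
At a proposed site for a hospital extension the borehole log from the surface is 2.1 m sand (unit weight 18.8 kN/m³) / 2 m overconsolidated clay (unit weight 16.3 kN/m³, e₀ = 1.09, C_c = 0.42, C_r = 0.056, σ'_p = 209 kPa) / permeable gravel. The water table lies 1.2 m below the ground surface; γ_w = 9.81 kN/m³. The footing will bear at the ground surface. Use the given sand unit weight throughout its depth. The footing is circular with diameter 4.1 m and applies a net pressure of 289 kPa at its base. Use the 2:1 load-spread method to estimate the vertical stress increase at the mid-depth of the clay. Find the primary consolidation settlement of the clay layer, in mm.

Mid-depth of clay below the ground surface: z = 2.1 + 2/2 = 3.1 m.
Total vertical stress at mid-clay: σ_v = 18.8×2.1 + 16.3×1 = 55.78 kPa.
Pore pressure: u = 9.81×(3.1 − 1.2) = 18.639 kPa.
Initial effective stress: σ'_0 = σ_v − u = 55.78 − 18.639 = 37.141 kPa.
Stress increase at mid-clay by the 2:1 spreading method:
Δσ ≈ qD²/(D+z)² = 289×4.1²/(4.1+3.1)² = 93.713 kPa
Final effective stress: σ'_f = 37.141 + 93.713 = 130.85 kPa.
σ'_f = 130.85 ≤ σ'_p = 209 kPa, so the clay remains overconsolidated and only the recompression index applies:
S_c = C_r·H/(1+e₀)·log₁₀(σ'_f/σ'_0) = 0.056×2/2.09×log₁₀(130.85/37.141)
    = 0.053589 × 0.54692 = 0.02931 m

S_c ≈ 29.3 mm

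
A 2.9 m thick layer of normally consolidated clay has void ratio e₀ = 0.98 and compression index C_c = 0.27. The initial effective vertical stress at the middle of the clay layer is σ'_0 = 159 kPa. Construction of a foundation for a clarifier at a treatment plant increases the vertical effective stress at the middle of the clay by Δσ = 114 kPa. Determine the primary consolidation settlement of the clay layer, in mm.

S_c ≈ 92.8 mm

Final effective stress: σ'_f = σ'_0 + Δσ = 159 + 114 = 273 kPa.
Normally consolidated clay, so the full stress increment lies on the virgin compression line:
S_c = C_c·H/(1+e₀)·log₁₀(σ'_f/σ'_0) = 0.27×2.9/(1+0.98)×log₁₀(273/159)
    = 0.39545 × 0.23477 = 0.09284 m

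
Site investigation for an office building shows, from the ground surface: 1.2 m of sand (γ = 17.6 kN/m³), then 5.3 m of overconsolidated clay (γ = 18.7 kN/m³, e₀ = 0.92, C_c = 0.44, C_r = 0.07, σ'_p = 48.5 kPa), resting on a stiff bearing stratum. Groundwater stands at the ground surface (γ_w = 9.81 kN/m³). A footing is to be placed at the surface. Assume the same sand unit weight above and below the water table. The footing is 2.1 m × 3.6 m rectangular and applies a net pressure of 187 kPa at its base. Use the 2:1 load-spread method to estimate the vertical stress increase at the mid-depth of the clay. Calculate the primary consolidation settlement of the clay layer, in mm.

S_c ≈ 185 mm

Mid-depth of clay below the ground surface: z = 1.2 + 5.3/2 = 3.85 m.
Total vertical stress at mid-clay: σ_v = 17.6×1.2 + 18.7×2.65 = 70.675 kPa.
Pore pressure: u = 9.81×(3.85 − 0) = 37.769 kPa.
Initial effective stress: σ'_0 = σ_v − u = 70.675 − 37.769 = 32.906 kPa.
Stress increase at mid-clay by the 2:1 spreading method:
Δσ = qBL/((B+z)(L+z)) = 187×2.1×3.6/((2.1+3.85)(3.6+3.85)) = 31.893 kPa
Final effective stress: σ'_f = 32.906 + 31.893 = 64.799 kPa.
σ'_f = 64.799 > σ'_p = 48.5 kPa, so the stress path crosses the preconsolidation pressure — recompression up to σ'_p, then virgin compression beyond:
S_c = H/(1+e₀)·[C_r·log₁₀(σ'_p/σ'_0) + C_c·log₁₀(σ'_f/σ'_p)]
    = 5.3/1.92 × [0.07×log₁₀(48.5/32.906) + 0.44×log₁₀(64.799/48.5)]
    = 2.7604 × [0.011793 + 0.055364] = 0.1854 m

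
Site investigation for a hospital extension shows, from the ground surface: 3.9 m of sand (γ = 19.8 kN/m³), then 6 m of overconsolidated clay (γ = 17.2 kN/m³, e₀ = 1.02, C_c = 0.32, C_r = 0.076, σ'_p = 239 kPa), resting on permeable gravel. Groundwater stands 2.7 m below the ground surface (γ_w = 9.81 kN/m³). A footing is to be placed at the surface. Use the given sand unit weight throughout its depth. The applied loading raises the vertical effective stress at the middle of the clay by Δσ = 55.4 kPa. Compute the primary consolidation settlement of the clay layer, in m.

S_c ≈ 0.048 m

Mid-depth of clay below the ground surface: z = 3.9 + 6/2 = 6.9 m.
Total vertical stress at mid-clay: σ_v = 19.8×3.9 + 17.2×3 = 128.82 kPa.
Pore pressure: u = 9.81×(6.9 − 2.7) = 41.202 kPa.
Initial effective stress: σ'_0 = σ_v − u = 128.82 − 41.202 = 87.618 kPa.
Final effective stress: σ'_f = 87.618 + 55.4 = 143.02 kPa.
σ'_f = 143.02 ≤ σ'_p = 239 kPa, so the clay remains overconsolidated and only the recompression index applies:
S_c = C_r·H/(1+e₀)·log₁₀(σ'_f/σ'_0) = 0.076×6/2.02×log₁₀(143.02/87.618)
    = 0.22574 × 0.2128 = 0.04804 m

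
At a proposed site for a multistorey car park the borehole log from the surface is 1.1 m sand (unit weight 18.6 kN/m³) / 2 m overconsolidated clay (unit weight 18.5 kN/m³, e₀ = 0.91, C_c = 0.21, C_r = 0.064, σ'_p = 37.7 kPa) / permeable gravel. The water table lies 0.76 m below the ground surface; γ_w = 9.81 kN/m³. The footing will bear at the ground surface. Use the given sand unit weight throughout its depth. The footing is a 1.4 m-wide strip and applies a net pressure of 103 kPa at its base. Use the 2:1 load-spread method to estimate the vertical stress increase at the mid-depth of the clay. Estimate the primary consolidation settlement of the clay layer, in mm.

Mid-depth of clay below the ground surface: z = 1.1 + 2/2 = 2.1 m.
Total vertical stress at mid-clay: σ_v = 18.6×1.1 + 18.5×1 = 38.96 kPa.
Pore pressure: u = 9.81×(2.1 − 0.76) = 13.145 kPa.
Initial effective stress: σ'_0 = σ_v − u = 38.96 − 13.145 = 25.815 kPa.
Stress increase at mid-clay by the 2:1 spreading method:
Δσ = qB/(B+z) = 103×1.4/(1.4+2.1) = 41.2 kPa
Final effective stress: σ'_f = 25.815 + 41.2 = 67.015 kPa.
σ'_f = 67.015 > σ'_p = 37.7 kPa, so the stress path crosses the preconsolidation pressure — recompression up to σ'_p, then virgin compression beyond:
S_c = H/(1+e₀)·[C_r·log₁₀(σ'_p/σ'_0) + C_c·log₁₀(σ'_f/σ'_p)]
    = 2/1.91 × [0.064×log₁₀(37.7/25.815) + 0.21×log₁₀(67.015/37.7)]
    = 1.0471 × [0.010526 + 0.052464] = 0.06596 m

S_c ≈ 66 mm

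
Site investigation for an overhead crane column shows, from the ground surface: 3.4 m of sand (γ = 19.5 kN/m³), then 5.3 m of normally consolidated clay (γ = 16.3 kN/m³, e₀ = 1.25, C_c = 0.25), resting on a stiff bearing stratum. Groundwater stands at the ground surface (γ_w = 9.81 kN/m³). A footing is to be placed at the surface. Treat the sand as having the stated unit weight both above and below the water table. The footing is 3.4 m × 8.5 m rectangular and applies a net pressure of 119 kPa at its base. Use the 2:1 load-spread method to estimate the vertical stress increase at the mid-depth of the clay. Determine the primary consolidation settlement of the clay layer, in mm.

Mid-depth of clay below the ground surface: z = 3.4 + 5.3/2 = 6.05 m.
Total vertical stress at mid-clay: σ_v = 19.5×3.4 + 16.3×2.65 = 109.5 kPa.
Pore pressure: u = 9.81×(6.05 − 0) = 59.351 kPa.
Initial effective stress: σ'_0 = σ_v − u = 109.5 − 59.351 = 50.149 kPa.
Stress increase at mid-clay by the 2:1 spreading method:
Δσ = qBL/((B+z)(L+z)) = 119×3.4×8.5/((3.4+6.05)(8.5+6.05)) = 25.012 kPa
Final effective stress: σ'_f = σ'_0 + Δσ = 50.149 + 25.012 = 75.161 kPa.
Normally consolidated clay, so the full stress increment lies on the virgin compression line:
S_c = C_c·H/(1+e₀)·log₁₀(σ'_f/σ'_0) = 0.25×5.3/(1+1.25)×log₁₀(75.161/50.149)
    = 0.58889 × 0.17573 = 0.1035 m

S_c ≈ 103 mm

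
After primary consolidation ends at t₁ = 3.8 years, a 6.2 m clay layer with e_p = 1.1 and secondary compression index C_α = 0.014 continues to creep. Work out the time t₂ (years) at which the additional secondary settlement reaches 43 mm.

S_s = C_α·H/(1+e_p)·log₁₀(t₂/t₁) ⇒ log₁₀(t₂/t₁) = S_s·(1+e_p)/(C_α·H).
log₁₀(t₂/t₁) = 0.043 × (1+1.1) / (0.014×6.2) = 1.04
t₂ = t₁ × 10^1.04 = 3.8 × 10.97 = 41.7 years

t₂ ≈ 41.7 years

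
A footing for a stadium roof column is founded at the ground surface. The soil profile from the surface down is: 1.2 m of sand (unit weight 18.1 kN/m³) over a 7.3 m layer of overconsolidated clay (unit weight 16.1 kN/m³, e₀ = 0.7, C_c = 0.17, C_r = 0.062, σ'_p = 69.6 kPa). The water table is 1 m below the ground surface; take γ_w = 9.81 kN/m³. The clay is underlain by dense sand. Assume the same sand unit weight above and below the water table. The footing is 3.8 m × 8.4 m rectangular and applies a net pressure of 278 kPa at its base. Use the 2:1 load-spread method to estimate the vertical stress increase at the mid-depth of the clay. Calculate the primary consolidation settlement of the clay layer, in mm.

Mid-depth of clay below the ground surface: z = 1.2 + 7.3/2 = 4.85 m.
Total vertical stress at mid-clay: σ_v = 18.1×1.2 + 16.1×3.65 = 80.485 kPa.
Pore pressure: u = 9.81×(4.85 − 1) = 37.769 kPa.
Initial effective stress: σ'_0 = σ_v − u = 80.485 − 37.769 = 42.716 kPa.
Stress increase at mid-clay by the 2:1 spreading method:
Δσ = qBL/((B+z)(L+z)) = 278×3.8×8.4/((3.8+4.85)(8.4+4.85)) = 77.424 kPa
Final effective stress: σ'_f = 42.716 + 77.424 = 120.14 kPa.
σ'_f = 120.14 > σ'_p = 69.6 kPa, so the stress path crosses the preconsolidation pressure — recompression up to σ'_p, then virgin compression beyond:
S_c = H/(1+e₀)·[C_r·log₁₀(σ'_p/σ'_0) + C_c·log₁₀(σ'_f/σ'_p)]
    = 7.3/1.7 × [0.062×log₁₀(69.6/42.716) + 0.17×log₁₀(120.14/69.6)]
    = 4.2941 × [0.013145 + 0.040303] = 0.2295 m

S_c ≈ 230 mm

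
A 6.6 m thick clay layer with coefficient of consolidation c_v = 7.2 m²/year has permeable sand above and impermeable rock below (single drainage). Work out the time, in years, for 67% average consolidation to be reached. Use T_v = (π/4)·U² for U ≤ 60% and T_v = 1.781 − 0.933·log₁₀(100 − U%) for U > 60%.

t ≈ 2.2 years

Drainage path length: H_d = H = 6.6 m (single drainage).
U > 60%: T_v = 1.781 − 0.933·log₁₀(100 − 67) = 0.36423.
t = T_v·H_d²/c_v = 0.36423×6.6²/7.2 = 2.204 years.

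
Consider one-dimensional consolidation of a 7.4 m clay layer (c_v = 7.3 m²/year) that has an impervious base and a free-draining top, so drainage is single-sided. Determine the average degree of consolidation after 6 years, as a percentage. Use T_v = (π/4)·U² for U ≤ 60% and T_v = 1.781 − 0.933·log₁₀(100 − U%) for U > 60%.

Drainage path length: H_d = H = 7.4 m (single drainage).
T_v = c_v·t/H_d² = 7.3×6/7.4² = 0.79985.
T_v = 0.79985 corresponds to the U > 60% branch:
U = 1 − 10^((1.781 − T_v)/0.933)/100 = 0.8874

U ≈ 88.7 %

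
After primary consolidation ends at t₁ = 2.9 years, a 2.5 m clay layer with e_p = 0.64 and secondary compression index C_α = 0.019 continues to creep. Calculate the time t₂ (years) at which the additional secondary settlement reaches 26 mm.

t₂ ≈ 22.9 years

S_s = C_α·H/(1+e_p)·log₁₀(t₂/t₁) ⇒ log₁₀(t₂/t₁) = S_s·(1+e_p)/(C_α·H).
log₁₀(t₂/t₁) = 0.026 × (1+0.64) / (0.019×2.5) = 0.8977
t₂ = t₁ × 10^0.8977 = 2.9 × 7.901 = 22.91 years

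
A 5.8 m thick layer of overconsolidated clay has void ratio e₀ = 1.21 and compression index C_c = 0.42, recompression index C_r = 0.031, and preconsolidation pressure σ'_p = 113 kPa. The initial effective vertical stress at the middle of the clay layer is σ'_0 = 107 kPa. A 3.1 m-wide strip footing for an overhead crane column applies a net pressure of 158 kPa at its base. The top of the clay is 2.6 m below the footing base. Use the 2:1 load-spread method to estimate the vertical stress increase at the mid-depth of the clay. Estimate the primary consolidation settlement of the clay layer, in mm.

S_c ≈ 180 mm

Mid-depth of clay below the footing base: z = 2.6 + 5.8/2 = 5.5 m.
Stress increase at mid-clay by the 2:1 spreading method:
Δσ = qB/(B+z) = 158×3.1/(3.1+5.5) = 56.953 kPa
Final effective stress: σ'_f = 107 + 56.953 = 163.95 kPa.
σ'_f = 163.95 > σ'_p = 113 kPa, so the stress path crosses the preconsolidation pressure — recompression up to σ'_p, then virgin compression beyond:
S_c = H/(1+e₀)·[C_r·log₁₀(σ'_p/σ'_0) + C_c·log₁₀(σ'_f/σ'_p)]
    = 5.8/2.21 × [0.031×log₁₀(113/107) + 0.42×log₁₀(163.95/113)]
    = 2.6244 × [0.00073453 + 0.067886] = 0.1801 m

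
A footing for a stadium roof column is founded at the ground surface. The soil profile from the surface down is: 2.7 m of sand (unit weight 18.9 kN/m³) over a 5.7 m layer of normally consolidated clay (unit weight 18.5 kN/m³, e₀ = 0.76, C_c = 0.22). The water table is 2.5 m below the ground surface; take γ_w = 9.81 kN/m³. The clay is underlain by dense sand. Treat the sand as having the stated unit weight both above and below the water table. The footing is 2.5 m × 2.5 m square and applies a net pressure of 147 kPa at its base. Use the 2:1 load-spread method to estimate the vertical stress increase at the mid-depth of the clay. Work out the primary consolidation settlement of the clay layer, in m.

Mid-depth of clay below the ground surface: z = 2.7 + 5.7/2 = 5.55 m.
Total vertical stress at mid-clay: σ_v = 18.9×2.7 + 18.5×2.85 = 103.75 kPa.
Pore pressure: u = 9.81×(5.55 − 2.5) = 29.921 kPa.
Initial effective stress: σ'_0 = σ_v − u = 103.75 − 29.921 = 73.829 kPa.
Stress increase at mid-clay by the 2:1 spreading method:
Δσ = qBL/((B+z)(L+z)) = 147×2.5×2.5/((2.5+5.55)(2.5+5.55)) = 14.178 kPa
Final effective stress: σ'_f = σ'_0 + Δσ = 73.829 + 14.178 = 88.007 kPa.
Normally consolidated clay, so the full stress increment lies on the virgin compression line:
S_c = C_c·H/(1+e₀)·log₁₀(σ'_f/σ'_0) = 0.22×5.7/(1+0.76)×log₁₀(88.007/73.829)
    = 0.7125 × 0.07629 = 0.05436 m

S_c ≈ 0.0544 m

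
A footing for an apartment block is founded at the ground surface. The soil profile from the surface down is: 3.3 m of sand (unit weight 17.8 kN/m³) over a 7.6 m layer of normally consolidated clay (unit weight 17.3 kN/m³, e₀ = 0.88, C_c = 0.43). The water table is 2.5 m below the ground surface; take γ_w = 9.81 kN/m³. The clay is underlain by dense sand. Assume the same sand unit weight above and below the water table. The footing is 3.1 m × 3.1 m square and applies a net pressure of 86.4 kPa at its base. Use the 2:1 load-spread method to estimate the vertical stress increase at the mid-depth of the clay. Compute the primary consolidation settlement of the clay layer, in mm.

S_c ≈ 72.3 mm

Mid-depth of clay below the ground surface: z = 3.3 + 7.6/2 = 7.1 m.
Total vertical stress at mid-clay: σ_v = 17.8×3.3 + 17.3×3.8 = 124.48 kPa.
Pore pressure: u = 9.81×(7.1 − 2.5) = 45.126 kPa.
Initial effective stress: σ'_0 = σ_v − u = 124.48 − 45.126 = 79.354 kPa.
Stress increase at mid-clay by the 2:1 spreading method:
Δσ = qBL/((B+z)(L+z)) = 86.4×3.1×3.1/((3.1+7.1)(3.1+7.1)) = 7.9806 kPa
Final effective stress: σ'_f = σ'_0 + Δσ = 79.354 + 7.9806 = 87.335 kPa.
Normally consolidated clay, so the full stress increment lies on the virgin compression line:
S_c = C_c·H/(1+e₀)·log₁₀(σ'_f/σ'_0) = 0.43×7.6/(1+0.88)×log₁₀(87.335/79.354)
    = 1.7383 × 0.04162 = 0.07235 m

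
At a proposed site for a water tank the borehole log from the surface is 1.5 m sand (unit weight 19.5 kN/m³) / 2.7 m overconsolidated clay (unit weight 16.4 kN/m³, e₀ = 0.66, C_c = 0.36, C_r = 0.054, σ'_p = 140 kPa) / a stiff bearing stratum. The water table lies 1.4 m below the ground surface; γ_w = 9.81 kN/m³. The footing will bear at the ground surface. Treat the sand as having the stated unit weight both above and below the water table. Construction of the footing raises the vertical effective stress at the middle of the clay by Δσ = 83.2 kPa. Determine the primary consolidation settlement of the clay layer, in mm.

Mid-depth of clay below the ground surface: z = 1.5 + 2.7/2 = 2.85 m.
Total vertical stress at mid-clay: σ_v = 19.5×1.5 + 16.4×1.35 = 51.39 kPa.
Pore pressure: u = 9.81×(2.85 − 1.4) = 14.225 kPa.
Initial effective stress: σ'_0 = σ_v − u = 51.39 − 14.225 = 37.165 kPa.
Final effective stress: σ'_f = 37.165 + 83.2 = 120.37 kPa.
σ'_f = 120.37 ≤ σ'_p = 140 kPa, so the clay remains overconsolidated and only the recompression index applies:
S_c = C_r·H/(1+e₀)·log₁₀(σ'_f/σ'_0) = 0.054×2.7/1.66×log₁₀(120.37/37.165)
    = 0.087831 × 0.51038 = 0.04483 m

S_c ≈ 44.8 mm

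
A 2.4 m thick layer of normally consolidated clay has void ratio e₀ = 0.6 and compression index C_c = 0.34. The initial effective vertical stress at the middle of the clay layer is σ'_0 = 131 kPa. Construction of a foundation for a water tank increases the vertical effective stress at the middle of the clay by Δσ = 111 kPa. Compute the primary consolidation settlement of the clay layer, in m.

Final effective stress: σ'_f = σ'_0 + Δσ = 131 + 111 = 242 kPa.
Normally consolidated clay, so the full stress increment lies on the virgin compression line:
S_c = C_c·H/(1+e₀)·log₁₀(σ'_f/σ'_0) = 0.34×2.4/(1+0.6)×log₁₀(242/131)
    = 0.51 × 0.26654 = 0.1359 m

S_c ≈ 0.136 m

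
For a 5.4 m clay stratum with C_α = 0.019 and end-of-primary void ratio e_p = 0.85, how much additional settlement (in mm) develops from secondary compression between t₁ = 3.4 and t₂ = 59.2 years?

Secondary compression: S_s = C_α·H/(1+e_p)·log₁₀(t₂/t₁)
S_s = 0.019×5.4/(1+0.85)×log₁₀(59.2/3.4)
    = 0.05546 × 1.241 = 0.06882 m

S_s ≈ 68.8 mm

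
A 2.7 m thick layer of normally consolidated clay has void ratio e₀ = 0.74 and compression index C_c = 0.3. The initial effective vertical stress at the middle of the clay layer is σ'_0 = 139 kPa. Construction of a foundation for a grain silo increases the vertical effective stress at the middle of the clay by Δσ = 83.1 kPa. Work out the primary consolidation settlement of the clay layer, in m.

Final effective stress: σ'_f = σ'_0 + Δσ = 139 + 83.1 = 222.1 kPa.
Normally consolidated clay, so the full stress increment lies on the virgin compression line:
S_c = C_c·H/(1+e₀)·log₁₀(σ'_f/σ'_0) = 0.3×2.7/(1+0.74)×log₁₀(222.1/139)
    = 0.46552 × 0.20353 = 0.09475 m

S_c ≈ 0.0947 m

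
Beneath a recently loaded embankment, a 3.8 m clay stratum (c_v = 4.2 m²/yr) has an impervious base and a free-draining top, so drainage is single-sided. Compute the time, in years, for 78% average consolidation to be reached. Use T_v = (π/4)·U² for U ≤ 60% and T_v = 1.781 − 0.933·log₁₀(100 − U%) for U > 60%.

t ≈ 1.82 years

Drainage path length: H_d = H = 3.8 m (single drainage).
U > 60%: T_v = 1.781 − 0.933·log₁₀(100 − 78) = 0.52852.
t = T_v·H_d²/c_v = 0.52852×3.8²/4.2 = 1.817 years.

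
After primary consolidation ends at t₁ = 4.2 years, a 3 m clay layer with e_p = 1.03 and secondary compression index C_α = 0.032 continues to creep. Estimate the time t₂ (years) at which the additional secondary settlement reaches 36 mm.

S_s = C_α·H/(1+e_p)·log₁₀(t₂/t₁) ⇒ log₁₀(t₂/t₁) = S_s·(1+e_p)/(C_α·H).
log₁₀(t₂/t₁) = 0.036 × (1+1.03) / (0.032×3) = 0.7612
t₂ = t₁ × 10^0.7612 = 4.2 × 5.771 = 24.24 years

t₂ ≈ 24.2 years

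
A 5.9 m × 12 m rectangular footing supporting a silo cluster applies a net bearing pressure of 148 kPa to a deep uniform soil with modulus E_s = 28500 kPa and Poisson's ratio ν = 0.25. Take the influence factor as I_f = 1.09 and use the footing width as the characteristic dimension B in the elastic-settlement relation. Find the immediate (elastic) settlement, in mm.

S_e ≈ 31.3 mm

Immediate (elastic) settlement: S_e = q·B·(1−ν²)/E_s · I_f.
S_e = 148 × 5.9 × (1 − 0.25²) / 28500 × 1.09
    = 148 × 5.9 × 0.9375 / 28500 × 1.09
    = 0.03131 m = 31.31 mm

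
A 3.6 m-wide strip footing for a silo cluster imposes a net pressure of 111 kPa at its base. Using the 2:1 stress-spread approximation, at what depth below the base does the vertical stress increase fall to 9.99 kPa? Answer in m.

2:1 spreading — at depth z the loaded area has grown by z in each plan dimension:
qB/(B+z) = Δσ_z ⇒ z = qB/Δσ_z − B = 111×3.6/9.99 − 3.6 = 36.4 m

z ≈ 36.4 m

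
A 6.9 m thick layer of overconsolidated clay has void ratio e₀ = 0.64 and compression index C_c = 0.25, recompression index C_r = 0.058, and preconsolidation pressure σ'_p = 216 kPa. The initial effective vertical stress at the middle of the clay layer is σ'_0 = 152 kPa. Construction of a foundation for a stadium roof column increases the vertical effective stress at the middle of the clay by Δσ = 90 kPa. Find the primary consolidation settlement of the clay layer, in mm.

S_c ≈ 89.2 mm

Final effective stress: σ'_f = 152 + 90 = 242 kPa.
σ'_f = 242 > σ'_p = 216 kPa, so the stress path crosses the preconsolidation pressure — recompression up to σ'_p, then virgin compression beyond:
S_c = H/(1+e₀)·[C_r·log₁₀(σ'_p/σ'_0) + C_c·log₁₀(σ'_f/σ'_p)]
    = 6.9/1.64 × [0.058×log₁₀(216/152) + 0.25×log₁₀(242/216)]
    = 4.2073 × [0.0088514 + 0.01234] = 0.08916 m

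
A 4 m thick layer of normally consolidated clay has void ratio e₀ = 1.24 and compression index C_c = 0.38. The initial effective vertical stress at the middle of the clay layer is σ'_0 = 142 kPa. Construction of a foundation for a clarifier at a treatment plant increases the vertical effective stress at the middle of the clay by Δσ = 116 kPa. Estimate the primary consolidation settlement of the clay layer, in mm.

Final effective stress: σ'_f = σ'_0 + Δσ = 142 + 116 = 258 kPa.
Normally consolidated clay, so the full stress increment lies on the virgin compression line:
S_c = C_c·H/(1+e₀)·log₁₀(σ'_f/σ'_0) = 0.38×4/(1+1.24)×log₁₀(258/142)
    = 0.67857 × 0.25933 = 0.176 m

S_c ≈ 176 mm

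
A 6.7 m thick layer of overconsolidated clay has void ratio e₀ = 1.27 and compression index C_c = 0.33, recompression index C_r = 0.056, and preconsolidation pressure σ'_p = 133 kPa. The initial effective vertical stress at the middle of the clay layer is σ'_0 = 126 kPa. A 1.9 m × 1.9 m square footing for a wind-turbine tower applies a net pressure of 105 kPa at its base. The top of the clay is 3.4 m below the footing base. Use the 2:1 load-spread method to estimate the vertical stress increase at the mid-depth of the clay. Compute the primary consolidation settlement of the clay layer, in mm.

S_c ≈ 2.83 mm

Mid-depth of clay below the footing base: z = 3.4 + 6.7/2 = 6.75 m.
Stress increase at mid-clay by the 2:1 spreading method:
Δσ = qBL/((B+z)(L+z)) = 105×1.9×1.9/((1.9+6.75)(1.9+6.75)) = 5.066 kPa
Final effective stress: σ'_f = 126 + 5.066 = 131.07 kPa.
σ'_f = 131.07 ≤ σ'_p = 133 kPa, so the clay remains overconsolidated and only the recompression index applies:
S_c = C_r·H/(1+e₀)·log₁₀(σ'_f/σ'_0) = 0.056×6.7/2.27×log₁₀(131.07/126)
    = 0.16528 × 0.017133 = 0.002832 m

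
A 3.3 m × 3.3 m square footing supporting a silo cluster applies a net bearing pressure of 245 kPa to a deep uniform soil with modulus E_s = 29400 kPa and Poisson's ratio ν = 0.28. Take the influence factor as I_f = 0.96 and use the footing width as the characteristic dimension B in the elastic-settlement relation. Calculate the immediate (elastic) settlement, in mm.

S_e ≈ 24.3 mm

Immediate (elastic) settlement: S_e = q·B·(1−ν²)/E_s · I_f.
S_e = 245 × 3.3 × (1 − 0.28²) / 29400 × 0.96
    = 245 × 3.3 × 0.9216 / 29400 × 0.96
    = 0.02433 m = 24.33 mm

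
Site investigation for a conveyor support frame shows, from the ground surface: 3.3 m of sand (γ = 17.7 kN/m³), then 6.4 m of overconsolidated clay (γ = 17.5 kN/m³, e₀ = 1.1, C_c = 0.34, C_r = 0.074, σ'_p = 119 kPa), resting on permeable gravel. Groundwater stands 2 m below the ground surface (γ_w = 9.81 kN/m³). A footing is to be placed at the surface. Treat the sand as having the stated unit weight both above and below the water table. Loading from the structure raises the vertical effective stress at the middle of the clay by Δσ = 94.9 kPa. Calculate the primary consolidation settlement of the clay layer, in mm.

Mid-depth of clay below the ground surface: z = 3.3 + 6.4/2 = 6.5 m.
Total vertical stress at mid-clay: σ_v = 17.7×3.3 + 17.5×3.2 = 114.41 kPa.
Pore pressure: u = 9.81×(6.5 − 2) = 44.145 kPa.
Initial effective stress: σ'_0 = σ_v − u = 114.41 − 44.145 = 70.265 kPa.
Final effective stress: σ'_f = 70.265 + 94.9 = 165.17 kPa.
σ'_f = 165.17 > σ'_p = 119 kPa, so the stress path crosses the preconsolidation pressure — recompression up to σ'_p, then virgin compression beyond:
S_c = H/(1+e₀)·[C_r·log₁₀(σ'_p/σ'_0) + C_c·log₁₀(σ'_f/σ'_p)]
    = 6.4/2.1 × [0.074×log₁₀(119/70.265) + 0.34×log₁₀(165.17/119)]
    = 3.0476 × [0.016932 + 0.048411] = 0.1991 m

S_c ≈ 199 mm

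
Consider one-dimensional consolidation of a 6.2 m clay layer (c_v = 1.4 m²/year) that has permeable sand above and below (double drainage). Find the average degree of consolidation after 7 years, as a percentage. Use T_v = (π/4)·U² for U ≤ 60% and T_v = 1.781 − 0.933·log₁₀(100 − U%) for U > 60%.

Drainage path length: H_d = H/2 = 3.1 m (double drainage).
T_v = c_v·t/H_d² = 1.4×7/3.1² = 1.0198.
T_v = 1.0198 corresponds to the U > 60% branch:
U = 1 − 10^((1.781 − T_v)/0.933)/100 = 0.9346

U ≈ 93.5 %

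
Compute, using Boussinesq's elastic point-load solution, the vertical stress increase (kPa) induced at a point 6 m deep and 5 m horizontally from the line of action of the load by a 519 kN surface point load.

Boussinesq vertical stress below a point load on an elastic half-space:
Δσ_z = 3P/(2πz²) · [1 + (r/z)²]^(−5/2)
r/z = 5/6 = 0.83333; [1+(r/z)²]^(−5/2) = 0.26757.
Δσ_z = 3×519/(2π×6²) × 0.26757 = 6.8835 × 0.26757 = 1.842 kPa

Δσ_z ≈ 1.84 kPa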